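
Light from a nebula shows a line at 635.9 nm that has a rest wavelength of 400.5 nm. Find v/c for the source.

λ'/λ₀ = 1.5878 > 1 (redshift), so the source is receding.
λ'/λ₀ = √((1 + β)/(1 − β)) for a receding source ⇒ β = (r² − 1)/(r² + 1) with r = λ'/λ₀.
β = (2.5210 − 1)/(2.5210 + 1) ≈ 0.432.

0.432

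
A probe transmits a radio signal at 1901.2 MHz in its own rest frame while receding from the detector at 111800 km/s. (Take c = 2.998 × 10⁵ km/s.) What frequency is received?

β = v/c = 111800/299800 = 0.3729.
Relativistic Doppler for frequency: f' = f₀ · √((1 − β)/(1 + β)).
f' = 1901.2 × √(0.6271/1.3729) = 1901.2 × 0.67584 ≈ 1284.9 MHz.

1284.9 MHz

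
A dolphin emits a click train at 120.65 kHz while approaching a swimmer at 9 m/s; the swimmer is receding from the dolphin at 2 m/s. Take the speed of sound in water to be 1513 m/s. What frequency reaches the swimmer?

With source approaching and observer receding, f' = f · (v − v_o)/(v − v_s).
f' = 120.65 × (1513 − 2)/(1513 − 9) = 120.65 × 1511/1504 ≈ 121.2 kHz.

121.2 kHz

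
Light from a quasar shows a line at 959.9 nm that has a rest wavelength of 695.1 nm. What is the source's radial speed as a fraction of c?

0.312c

λ'/λ₀ = 1.3810 > 1 (redshift), so the source is receding.
λ'/λ₀ = √((1 + β)/(1 − β)) for a receding source ⇒ β = (r² − 1)/(r² + 1) with r = λ'/λ₀.
β = (1.9070 − 1)/(1.9070 + 1) ≈ 0.312.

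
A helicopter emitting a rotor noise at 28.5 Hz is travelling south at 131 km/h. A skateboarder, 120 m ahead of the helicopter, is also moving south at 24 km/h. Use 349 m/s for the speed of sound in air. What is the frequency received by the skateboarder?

31.2 Hz

131 km/h = 36.39 m/s; 24 km/h = 6.667 m/s.
The skateboarder is ahead, so the helicopter is moving toward it while the skateboarder is moving away from the helicopter.
With source approaching and observer receding, f' = f · (v − v_o)/(v − v_s).
f' = 28.5 × (349 − 6.667)/(349 − 36.39) = 28.5 × 342.33/312.61 ≈ 31.2 Hz.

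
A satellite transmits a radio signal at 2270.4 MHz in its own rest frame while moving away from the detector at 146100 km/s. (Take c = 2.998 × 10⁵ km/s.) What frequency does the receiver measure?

β = v/c = 146100/299800 = 0.4873.
Relativistic Doppler for frequency: f' = f₀ · √((1 − β)/(1 + β)).
f' = 2270.4 × √(0.5127/1.4873) = 2270.4 × 0.58711 ≈ 1333.0 MHz.

1333.0 MHz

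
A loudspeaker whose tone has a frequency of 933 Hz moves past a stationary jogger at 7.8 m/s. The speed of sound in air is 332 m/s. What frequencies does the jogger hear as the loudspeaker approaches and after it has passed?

Approaching: f₁ = f · v/(v − v_s) = 933 × 332/324.2 ≈ 955 Hz.
Receding: f₂ = f · v/(v + v_s) = 933 × 332/339.8 ≈ 912 Hz.

955 Hz approaching; 912 Hz receding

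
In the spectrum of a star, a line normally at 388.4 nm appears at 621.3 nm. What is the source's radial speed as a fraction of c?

0.438c

λ'/λ₀ = 1.5996 > 1 (redshift), so the source is receding.
λ'/λ₀ = √((1 + β)/(1 − β)) for a receding source ⇒ β = (r² − 1)/(r² + 1) with r = λ'/λ₀.
β = (2.5588 − 1)/(2.5588 + 1) ≈ 0.438.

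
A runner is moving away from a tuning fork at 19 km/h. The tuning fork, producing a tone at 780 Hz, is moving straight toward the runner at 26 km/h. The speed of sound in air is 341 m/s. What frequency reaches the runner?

785 Hz

26 km/h = 7.222 m/s; 19 km/h = 5.278 m/s.
Both move, so f' = f · (v − v_o)/(v − v_s).
f' = 780 × (341 − 5.278)/(341 − 7.222) = 780 × 335.72/333.78 ≈ 785 Hz.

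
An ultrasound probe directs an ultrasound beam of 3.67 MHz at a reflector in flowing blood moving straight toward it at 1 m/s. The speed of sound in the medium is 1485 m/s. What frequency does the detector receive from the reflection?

The reflector in flowing blood first receives the wave as a moving observer: f₁ = f₀ · (v + u)/v = 3.67 × (1485 + 1)/1485 ≈ 3.672 MHz.
The reflection then acts as a moving source: f₂ = f₁ · v/(v − u) ≈ 3.675 MHz.
Equivalently f₂ = f₀ · (v + u)/(v − u).

3.675 MHz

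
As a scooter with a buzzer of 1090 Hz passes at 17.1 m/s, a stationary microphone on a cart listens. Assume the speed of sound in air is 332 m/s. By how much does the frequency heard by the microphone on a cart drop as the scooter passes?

Approaching: f₁ = f · v/(v − v_s) = 1090 × 332/314.9 ≈ 1149 Hz.
Receding: f₂ = f · v/(v + v_s) = 1090 × 332/349.1 ≈ 1037 Hz.
Drop: f₁ − f₂ = 2f·v·v_s/(v² − v_s²) = 2 × 1090 × 332 × 17.1/(332² − 17.1²) ≈ 113 Hz.

113 Hz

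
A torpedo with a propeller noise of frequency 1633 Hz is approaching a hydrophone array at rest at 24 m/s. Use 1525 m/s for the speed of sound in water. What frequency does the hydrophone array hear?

1659 Hz

Only the source moves, toward the listener, so f' = f · v/(v − v_s).
f' = 1633 × 1525/(1525 − 24) = 1633 × 1525/1501 ≈ 1659 Hz.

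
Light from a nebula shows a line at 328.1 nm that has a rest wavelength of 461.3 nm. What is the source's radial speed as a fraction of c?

λ'/λ₀ = 0.7113 < 1 (blueshift), so the source is approaching.
λ'/λ₀ = √((1 − β)/(1 + β)) for an approaching source ⇒ β = (1 − r²)/(1 + r²) with r = λ'/λ₀.
β = (1 − 0.5059)/(1 + 0.5059) ≈ 0.328.

0.328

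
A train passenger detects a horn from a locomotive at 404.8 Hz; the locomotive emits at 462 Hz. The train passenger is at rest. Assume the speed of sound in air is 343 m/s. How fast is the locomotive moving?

f' < f, so the locomotive is receding.
f' = f · v/(v + v_s) ⇒ v_s = v · |1 − f/f'|.
v_s = 343 × |1 − 462/404.8| = 343 × 0.1413 ≈ 48 m/s.

48 m/s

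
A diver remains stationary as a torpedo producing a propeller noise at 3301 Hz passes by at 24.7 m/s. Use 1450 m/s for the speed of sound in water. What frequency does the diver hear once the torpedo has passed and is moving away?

3246 Hz

Receding: f₂ = f · v/(v + v_s) = 3301 × 1450/1474.7 ≈ 3246 Hz.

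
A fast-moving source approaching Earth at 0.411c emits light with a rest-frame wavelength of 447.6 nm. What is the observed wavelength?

289.2 nm

Relativistic Doppler for wavelength: λ' = λ₀ · √((1 − β)/(1 + β)).
λ' = 447.6 × √(0.5890/1.4110) = 447.6 × 0.64609 ≈ 289.2 nm.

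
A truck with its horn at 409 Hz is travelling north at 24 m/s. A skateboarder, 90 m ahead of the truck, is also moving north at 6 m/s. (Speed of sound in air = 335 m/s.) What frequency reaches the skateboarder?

433 Hz

The skateboarder is ahead, so the truck is moving toward it while the skateboarder is moving away from the truck.
General Doppler shift: f' = f · (v − v_o)/(v − v_s).
f' = 409 × (335 − 6)/(335 − 24) = 409 × 329/311 ≈ 433 Hz.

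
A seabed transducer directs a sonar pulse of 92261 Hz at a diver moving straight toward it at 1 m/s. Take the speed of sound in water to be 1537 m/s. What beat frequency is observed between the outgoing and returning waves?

At the diver (a moving observer), f₁ = f₀ · (v + u)/v = 92261 × 1538/1537 ≈ 92321.0 Hz.
The reflection then acts as a moving source: f₂ = f₁ · v/(v − u) ≈ 92381.1 Hz.
Equivalently f₂ = f₀ · (v + u)/(v − u).
Beat frequency: |f₂ − f₀| = 2u·f₀/(v − u) = 2 × 1 × 92261/1536 ≈ 120 Hz.

120 Hz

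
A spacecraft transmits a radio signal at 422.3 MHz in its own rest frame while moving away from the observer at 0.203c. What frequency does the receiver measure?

343.7 MHz

Relativistic Doppler for frequency: f' = f₀ · √((1 − β)/(1 + β)).
f' = 422.3 × √(0.7970/1.2030) = 422.3 × 0.81395 ≈ 343.7 MHz.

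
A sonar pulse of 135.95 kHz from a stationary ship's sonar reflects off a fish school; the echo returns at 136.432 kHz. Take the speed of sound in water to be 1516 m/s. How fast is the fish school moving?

Double Doppler shift off a moving reflector: f₂ = f₀ · (v + u)/(v − u) (u > 0 toward emitter).
Rearranging, u = v · (f₂ − f₀)/(f₂ + f₀) = 1516 × 0.482/272.382 ≈ 2.68 m/s.
So the fish school is moving at 2.68 m/s toward the emitter.

2.68 m/s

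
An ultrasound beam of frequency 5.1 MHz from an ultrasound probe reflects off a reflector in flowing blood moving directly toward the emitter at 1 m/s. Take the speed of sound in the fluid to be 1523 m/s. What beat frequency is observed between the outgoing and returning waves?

At the reflector in flowing blood (a moving observer), f₁ = f₀ · (v + u)/v = 5.1 × 1524/1523 ≈ 5.10335 MHz.
The reflection then acts as a moving source: f₂ = f₁ · v/(v − u) ≈ 5.10670 MHz.
Equivalently f₂ = f₀ · (v + u)/(v − u).
Beat frequency (with f₀ = 5100000 Hz): |f₂ − f₀| = 2u·f₀/(v − u) = 2 × 1 × 5100000/1522 ≈ 6702 Hz.

6702 Hz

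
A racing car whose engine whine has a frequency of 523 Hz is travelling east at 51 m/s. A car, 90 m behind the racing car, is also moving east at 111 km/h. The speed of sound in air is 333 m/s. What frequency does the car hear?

111 km/h = 30.83 m/s.
The car is behind, so the racing car is moving away from it while the car is moving toward the racing car.
With source receding and observer approaching, f' = f · (v + v_o)/(v + v_s).
f' = 523 × (333 + 30.83)/(333 + 51) = 523 × 363.83/384 ≈ 496 Hz.

496 Hz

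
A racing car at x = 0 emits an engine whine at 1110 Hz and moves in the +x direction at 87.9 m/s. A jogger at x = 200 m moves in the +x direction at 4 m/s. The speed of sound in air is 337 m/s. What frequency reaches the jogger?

The observer lies on the +x side, so the source is heading toward the observer and the observer is heading away from the source.
General Doppler shift: f' = f · (v − v_o)/(v − v_s).
f' = 1110 × (337 − 4)/(337 − 87.9) = 1110 × 333/249.1 ≈ 1484 Hz.

1484 Hz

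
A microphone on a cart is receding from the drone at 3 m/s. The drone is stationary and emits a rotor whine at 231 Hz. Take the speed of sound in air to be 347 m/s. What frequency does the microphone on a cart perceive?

229 Hz

Moving observer, stationary source: f' = f · (v − v_o)/v.
f' = 231 × (347 − 3)/347 = 231 × 344/347 ≈ 229 Hz.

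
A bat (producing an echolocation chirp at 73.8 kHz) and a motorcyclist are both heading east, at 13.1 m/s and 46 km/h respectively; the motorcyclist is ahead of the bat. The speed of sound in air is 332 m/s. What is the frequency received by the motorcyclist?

73.9 kHz

46 km/h = 12.78 m/s.
The motorcyclist is ahead, so the bat is moving toward it while the motorcyclist is moving away from the bat.
Both move, so f' = f · (v − v_o)/(v − v_s).
f' = 73.8 × (332 − 12.78)/(332 − 13.1) = 73.8 × 319.22/318.9 ≈ 73.9 kHz.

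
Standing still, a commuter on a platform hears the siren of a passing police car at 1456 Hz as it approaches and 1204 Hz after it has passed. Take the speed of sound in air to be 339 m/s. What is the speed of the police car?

f₁/f₂ = (v + v_s)/(v − v_s), so v_s = v · (f₁ − f₂)/(f₁ + f₂).
v_s = 339 × (1456 − 1204)/(1456 + 1204) = 339 × 252/2660 ≈ 32 m/s.

32 m/s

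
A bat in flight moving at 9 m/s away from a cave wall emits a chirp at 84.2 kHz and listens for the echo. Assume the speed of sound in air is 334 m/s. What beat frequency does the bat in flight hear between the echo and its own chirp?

The cave wall receives the sound from a moving source: f₁ = f₀ · v/(v + v_e) = 84.2 × 334/343 ≈ 81.99 kHz.
On the return leg the bat in flight is a moving observer: f₂ = f₁ · (v − v_e)/v = 81.99 × 325/334 ≈ 79.78 kHz.
Equivalently f₂ = f₀ · (v − v_e)/(v + v_e).
Beat against the emitted tone (with f₀ = 84200 Hz): |f₂ − f₀| = 2v_e·f₀/(v + v_e) = 2 × 9 × 84200/343 ≈ 4419 Hz.

4419 Hz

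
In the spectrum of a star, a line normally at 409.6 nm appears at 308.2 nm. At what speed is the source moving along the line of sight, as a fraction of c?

λ'/λ₀ = 0.7524 < 1 (blueshift), so the source is approaching.
λ'/λ₀ = √((1 − β)/(1 + β)) for an approaching source ⇒ β = (1 − r²)/(1 + r²) with r = λ'/λ₀.
β = (1 − 0.5662)/(1 + 0.5662) ≈ 0.277.

0.277c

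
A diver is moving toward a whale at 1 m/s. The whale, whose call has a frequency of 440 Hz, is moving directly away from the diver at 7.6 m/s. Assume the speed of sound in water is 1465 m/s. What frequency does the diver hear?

438 Hz

General Doppler shift: f' = f · (v + v_o)/(v + v_s).
f' = 440 × (1465 + 1)/(1465 + 7.6) = 440 × 1466/1472.6 ≈ 438 Hz.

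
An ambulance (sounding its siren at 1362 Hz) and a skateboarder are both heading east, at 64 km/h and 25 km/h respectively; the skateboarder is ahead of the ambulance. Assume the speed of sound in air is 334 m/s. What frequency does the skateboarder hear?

64 km/h = 17.78 m/s; 25 km/h = 6.944 m/s.
The skateboarder is ahead, so the ambulance is moving toward it while the skateboarder is moving away from the ambulance.
With source approaching and observer receding, f' = f · (v − v_o)/(v − v_s).
f' = 1362 × (334 − 6.944)/(334 − 17.78) = 1362 × 327.06/316.22 ≈ 1409 Hz.

1409 Hz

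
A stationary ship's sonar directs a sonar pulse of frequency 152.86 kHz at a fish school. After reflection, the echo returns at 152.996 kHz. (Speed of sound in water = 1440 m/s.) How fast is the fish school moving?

0.64 m/s

Double Doppler shift off a moving reflector: f₂ = f₀ · (v + u)/(v − u) (u > 0 toward emitter).
Rearranging, u = v · (f₂ − f₀)/(f₂ + f₀) = 1440 × 0.136/305.856 ≈ 0.64 m/s.
So the fish school is moving at 0.64 m/s toward the emitter.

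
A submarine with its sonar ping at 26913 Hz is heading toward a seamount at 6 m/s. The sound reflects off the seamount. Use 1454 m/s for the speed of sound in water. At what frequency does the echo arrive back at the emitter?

27136 Hz

The seamount receives the sound from a moving source: f₁ = f₀ · v/(v − v_e) = 26913 × 1454/1448 ≈ 27025 Hz.
On the return leg the submarine is a moving observer: f₂ = f₁ · (v + v_e)/v = 27025 × 1460/1454 ≈ 27136 Hz.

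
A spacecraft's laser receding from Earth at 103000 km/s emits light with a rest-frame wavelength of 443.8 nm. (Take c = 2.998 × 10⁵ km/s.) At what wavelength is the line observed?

β = v/c = 103000/299800 = 0.3436.
Relativistic Doppler for wavelength: λ' = λ₀ · √((1 + β)/(1 − β)).
λ' = 443.8 × √(1.3436/0.6564) = 443.8 × 1.43065 ≈ 634.9 nm.

634.9 nm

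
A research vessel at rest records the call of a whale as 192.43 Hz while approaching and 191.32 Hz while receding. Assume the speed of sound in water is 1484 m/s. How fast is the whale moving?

4.3 m/s

f₁/f₂ = (v + v_s)/(v − v_s), so v_s = v · (f₁ − f₂)/(f₁ + f₂).
v_s = 1484 × (192.43 − 191.32)/(192.43 + 191.32) = 1484 × 1.11/383.75 ≈ 4.3 m/s.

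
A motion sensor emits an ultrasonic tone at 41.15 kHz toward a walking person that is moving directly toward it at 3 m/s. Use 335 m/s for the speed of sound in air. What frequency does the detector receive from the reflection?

At the walking person (a moving observer), f₁ = f₀ · (v + u)/v = 41.15 × 338/335 ≈ 41.5 kHz.
On reflection it acts as a source moving toward the stationary detector: f₂ = f₁ · v/(v − u) = 41.5 × 335/332 ≈ 41.9 kHz.
Equivalently f₂ = f₀ · (v + u)/(v − u).

41.9 kHz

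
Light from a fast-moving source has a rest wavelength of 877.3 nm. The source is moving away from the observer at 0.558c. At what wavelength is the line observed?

Relativistic Doppler for wavelength: λ' = λ₀ · √((1 + β)/(1 − β)).
λ' = 877.3 × √(1.5580/0.4420) = 877.3 × 1.87747 ≈ 1647.1 nm.

1647.1 nm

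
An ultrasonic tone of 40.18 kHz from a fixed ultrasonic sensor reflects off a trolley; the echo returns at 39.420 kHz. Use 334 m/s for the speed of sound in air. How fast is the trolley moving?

3.2 m/s

Double Doppler shift off a moving reflector: f₂ = f₀ · (v + u)/(v − u) (u > 0 toward emitter).
Rearranging, u = v · (f₂ − f₀)/(f₂ + f₀) = 334 × -0.760/79.600 ≈ -3.2 m/s.
So the trolley is moving at 3.2 m/s away from the emitter.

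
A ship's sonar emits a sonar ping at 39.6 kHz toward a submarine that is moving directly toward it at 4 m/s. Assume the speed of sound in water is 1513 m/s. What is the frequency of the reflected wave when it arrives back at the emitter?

The submarine first receives the wave as a moving observer: f₁ = f₀ · (v + u)/v = 39.6 × (1513 + 4)/1513 ≈ 39.7 kHz.
The reflection then acts as a moving source: f₂ = f₁ · v/(v − u) ≈ 39.8 kHz.
Equivalently f₂ = f₀ · (v + u)/(v − u).

39.8 kHz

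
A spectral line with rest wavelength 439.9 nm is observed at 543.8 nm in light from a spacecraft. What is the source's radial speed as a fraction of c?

0.209

λ'/λ₀ = 1.2362 > 1 (redshift), so the source is receding.
λ'/λ₀ = √((1 + β)/(1 − β)) for a receding source ⇒ β = (r² − 1)/(r² + 1) with r = λ'/λ₀.
β = (1.5282 − 1)/(1.5282 + 1) ≈ 0.209.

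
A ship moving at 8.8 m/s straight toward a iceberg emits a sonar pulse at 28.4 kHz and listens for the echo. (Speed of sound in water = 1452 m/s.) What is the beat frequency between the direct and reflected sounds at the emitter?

346 Hz

The iceberg receives the sound from a moving source: f₁ = f₀ · v/(v − v_e) = 28.4 × 1452/1443.2 ≈ 28.573 kHz.
On the return leg the ship is a moving observer: f₂ = f₁ · (v + v_e)/v = 28.573 × 1460.8/1452 ≈ 28.746 kHz.
Beat against the emitted tone (with f₀ = 28400 Hz): |f₂ − f₀| = 2v_e·f₀/(v − v_e) = 2 × 8.8 × 28400/1443.2 ≈ 346 Hz.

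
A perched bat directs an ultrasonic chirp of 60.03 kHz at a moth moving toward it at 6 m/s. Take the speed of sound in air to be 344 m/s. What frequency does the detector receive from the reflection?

62.2 kHz

The moth first receives the wave as a moving observer: f₁ = f₀ · (v + u)/v = 60.03 × (344 + 6)/344 ≈ 61.1 kHz.
The reflection then acts as a moving source: f₂ = f₁ · v/(v − u) ≈ 62.2 kHz.
Equivalently f₂ = f₀ · (v + u)/(v − u).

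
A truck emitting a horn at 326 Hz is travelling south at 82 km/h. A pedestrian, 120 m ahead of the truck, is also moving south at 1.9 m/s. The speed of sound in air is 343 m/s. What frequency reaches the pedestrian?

82 km/h = 22.78 m/s.
The pedestrian is ahead, so the truck is moving toward it while the pedestrian is moving away from the truck.
Both move, so f' = f · (v − v_o)/(v − v_s).
f' = 326 × (343 − 1.9)/(343 − 22.78) = 326 × 341.1/320.22 ≈ 347 Hz.

347 Hz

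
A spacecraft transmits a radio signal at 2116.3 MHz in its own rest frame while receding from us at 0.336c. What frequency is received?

1492.0 MHz

Relativistic Doppler for frequency: f' = f₀ · √((1 − β)/(1 + β)).
f' = 2116.3 × √(0.6640/1.3360) = 2116.3 × 0.70499 ≈ 1492.0 MHz.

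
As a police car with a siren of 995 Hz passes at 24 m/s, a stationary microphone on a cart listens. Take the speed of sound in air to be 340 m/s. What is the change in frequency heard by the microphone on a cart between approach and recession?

141 Hz

Approaching: f₁ = f · v/(v − v_s) = 995 × 340/316 ≈ 1071 Hz.
Receding: f₂ = f · v/(v + v_s) = 995 × 340/364 ≈ 929 Hz.
Drop: f₁ − f₂ = 2f·v·v_s/(v² − v_s²) = 2 × 995 × 340 × 24/(340² − 24²) ≈ 141 Hz.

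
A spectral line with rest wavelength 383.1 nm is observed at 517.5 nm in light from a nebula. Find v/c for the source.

λ'/λ₀ = 1.3508 > 1 (redshift), so the source is receding.
λ'/λ₀ = √((1 + β)/(1 − β)) for a receding source ⇒ β = (r² − 1)/(r² + 1) with r = λ'/λ₀.
β = (1.8247 − 1)/(1.8247 + 1) ≈ 0.292.

0.292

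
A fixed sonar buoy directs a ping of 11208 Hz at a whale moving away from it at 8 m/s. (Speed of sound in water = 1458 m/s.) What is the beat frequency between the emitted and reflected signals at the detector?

The whale first receives the wave as a moving observer: f₁ = f₀ · (v − u)/v = 11208 × (1458 − 8)/1458 ≈ 11146.5 Hz.
On reflection it acts as a source moving away from the stationary detector: f₂ = f₁ · v/(v + u) = 11146.5 × 1458/1466 ≈ 11085.7 Hz.
Beat frequency: |f₂ − f₀| = 2u·f₀/(v + u) = 2 × 8 × 11208/1466 ≈ 122 Hz.

122 Hz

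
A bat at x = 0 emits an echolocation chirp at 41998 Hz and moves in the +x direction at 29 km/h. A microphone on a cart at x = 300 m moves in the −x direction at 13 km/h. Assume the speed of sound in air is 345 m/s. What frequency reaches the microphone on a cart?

29 km/h = 8.056 m/s; 13 km/h = 3.611 m/s.
The observer lies on the +x side, so the source is heading toward the observer and the observer is heading toward the source.
With source approaching and observer approaching, f' = f · (v + v_o)/(v − v_s).
f' = 41998 × (345 + 3.611)/(345 − 8.056) = 41998 × 348.61/336.94 ≈ 43452 Hz.

43452 Hz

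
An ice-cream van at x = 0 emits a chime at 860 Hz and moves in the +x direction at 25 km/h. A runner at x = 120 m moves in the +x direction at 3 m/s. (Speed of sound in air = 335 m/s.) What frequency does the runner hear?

25 km/h = 6.944 m/s.
The observer lies on the +x side, so the source is heading toward the observer and the observer is heading away from the source.
With source approaching and observer receding, f' = f · (v − v_o)/(v − v_s).
f' = 860 × (335 − 3)/(335 − 6.944) = 860 × 332/328.06 ≈ 870 Hz.

870 Hz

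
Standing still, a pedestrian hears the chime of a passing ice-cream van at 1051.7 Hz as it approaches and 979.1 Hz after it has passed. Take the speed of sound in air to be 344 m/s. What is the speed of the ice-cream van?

12.3 m/s

f₁/f₂ = (v + v_s)/(v − v_s), so v_s = v · (f₁ − f₂)/(f₁ + f₂).
v_s = 344 × (1051.7 − 979.1)/(1051.7 + 979.1) = 344 × 72.6/2030.8 ≈ 12.3 m/s.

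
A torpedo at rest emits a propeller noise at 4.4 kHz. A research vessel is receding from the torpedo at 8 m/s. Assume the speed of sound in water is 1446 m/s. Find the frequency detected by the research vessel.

4.38 kHz

Moving observer, stationary source: f' = f · (v − v_o)/v.
f' = 4.4 × (1446 − 8)/1446 = 4.4 × 1438/1446 ≈ 4.38 kHz.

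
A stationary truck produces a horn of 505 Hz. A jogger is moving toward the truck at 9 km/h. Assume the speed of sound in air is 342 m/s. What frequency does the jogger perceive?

509 Hz

9 km/h = 2.5 m/s.
Only the observer moves, toward the source, so f' = f · (v + v_o)/v.
f' = 505 × (342 + 2.5)/342 = 505 × 344.5/342 ≈ 509 Hz.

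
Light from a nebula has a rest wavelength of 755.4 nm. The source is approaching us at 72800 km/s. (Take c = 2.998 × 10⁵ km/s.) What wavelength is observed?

589.6 nm

β = v/c = 72800/299800 = 0.2428.
Relativistic Doppler for wavelength: λ' = λ₀ · √((1 − β)/(1 + β)).
λ' = 755.4 × √(0.7572/1.2428) = 755.4 × 0.78053 ≈ 589.6 nm.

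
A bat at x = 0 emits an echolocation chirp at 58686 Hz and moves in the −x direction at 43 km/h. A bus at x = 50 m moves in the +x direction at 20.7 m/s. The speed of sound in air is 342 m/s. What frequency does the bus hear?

43 km/h = 11.94 m/s.
The observer lies on the +x side, so the source is heading away from the observer and the observer is heading away from the source.
With source receding and observer receding, f' = f · (v − v_o)/(v + v_s).
f' = 58686 × (342 − 20.7)/(342 + 11.94) = 58686 × 321.3/353.94 ≈ 53273 Hz.

53273 Hz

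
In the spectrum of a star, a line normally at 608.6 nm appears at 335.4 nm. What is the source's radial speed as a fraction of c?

0.534c

λ'/λ₀ = 0.5511 < 1 (blueshift), so the source is approaching.
λ'/λ₀ = √((1 − β)/(1 + β)) for an approaching source ⇒ β = (1 − r²)/(1 + r²) with r = λ'/λ₀.
β = (1 − 0.3037)/(1 + 0.3037) ≈ 0.534.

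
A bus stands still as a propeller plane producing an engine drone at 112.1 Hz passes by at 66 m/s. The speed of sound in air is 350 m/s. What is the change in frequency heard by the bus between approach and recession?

Approaching: f₁ = f · v/(v − v_s) = 112.1 × 350/284 ≈ 138.2 Hz.
Receding: f₂ = f · v/(v + v_s) = 112.1 × 350/416 ≈ 94.3 Hz.
Drop: f₁ − f₂ = 2f·v·v_s/(v² − v_s²) = 2 × 112.1 × 350 × 66/(350² − 66²) ≈ 43.8 Hz.

43.8 Hz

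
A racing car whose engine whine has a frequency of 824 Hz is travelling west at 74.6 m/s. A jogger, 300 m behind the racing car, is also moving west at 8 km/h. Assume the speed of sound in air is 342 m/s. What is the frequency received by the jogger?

681 Hz

8 km/h = 2.222 m/s.
The jogger is behind, so the racing car is moving away from it while the jogger is moving toward the racing car.
General Doppler shift: f' = f · (v + v_o)/(v + v_s).
f' = 824 × (342 + 2.222)/(342 + 74.6) = 824 × 344.22/416.6 ≈ 681 Hz.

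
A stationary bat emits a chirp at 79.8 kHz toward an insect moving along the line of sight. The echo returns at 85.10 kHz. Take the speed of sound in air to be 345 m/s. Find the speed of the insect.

Double Doppler shift off a moving reflector: f₂ = f₀ · (v + u)/(v − u) (u > 0 toward emitter).
Rearranging, u = v · (f₂ − f₀)/(f₂ + f₀) = 345 × 5.30/164.90 ≈ 11.1 m/s.
So the insect is moving at 11.1 m/s toward the emitter.

11.1 m/s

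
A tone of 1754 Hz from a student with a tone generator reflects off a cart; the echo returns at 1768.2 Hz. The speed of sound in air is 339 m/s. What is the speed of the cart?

Double Doppler shift off a moving reflector: f₂ = f₀ · (v + u)/(v − u) (u > 0 toward emitter).
Rearranging, u = v · (f₂ − f₀)/(f₂ + f₀) = 339 × 14.2/3522.2 ≈ 1.37 m/s.
So the cart is moving at 1.37 m/s toward the emitter.

1.37 m/s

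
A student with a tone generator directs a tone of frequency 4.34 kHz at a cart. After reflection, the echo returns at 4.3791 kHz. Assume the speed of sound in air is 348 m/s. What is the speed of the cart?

1.56 m/s

Double Doppler shift off a moving reflector: f₂ = f₀ · (v + u)/(v − u) (u > 0 toward emitter).
Rearranging, u = v · (f₂ − f₀)/(f₂ + f₀) = 348 × 0.0391/8.7191 ≈ 1.56 m/s.
So the cart is moving at 1.56 m/s toward the emitter.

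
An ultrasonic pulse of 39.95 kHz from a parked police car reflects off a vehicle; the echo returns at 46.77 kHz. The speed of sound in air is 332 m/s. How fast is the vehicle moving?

26 m/s

Double Doppler shift off a moving reflector: f₂ = f₀ · (v + u)/(v − u) (u > 0 toward emitter).
Rearranging, u = v · (f₂ − f₀)/(f₂ + f₀) = 332 × 6.82/86.72 ≈ 26 m/s.
So the vehicle is moving at 26 m/s toward the emitter.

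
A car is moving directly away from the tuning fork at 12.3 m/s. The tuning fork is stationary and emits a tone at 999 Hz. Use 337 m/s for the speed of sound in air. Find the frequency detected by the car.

Moving observer, stationary source: f' = f · (v − v_o)/v.
f' = 999 × (337 − 12.3)/337 = 999 × 324.7/337 ≈ 963 Hz.

963 Hz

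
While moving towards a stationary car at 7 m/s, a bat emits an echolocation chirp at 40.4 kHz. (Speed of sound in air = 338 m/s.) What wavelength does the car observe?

Moving source, stationary observer: f' = f · v/(v − v_s) since the source is approaching.
f' = 40.4 × 338/(338 − 7) ≈ 41.3 kHz.
λ' = v/f' = 338/41254.4 ≈ 8.19 mm.

8.19 mm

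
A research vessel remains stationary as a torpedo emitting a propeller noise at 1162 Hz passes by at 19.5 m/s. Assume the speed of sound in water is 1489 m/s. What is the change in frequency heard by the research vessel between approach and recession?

30.4 Hz

Approaching: f₁ = f · v/(v − v_s) = 1162 × 1489/1469.5 ≈ 1177.4 Hz.
Receding: f₂ = f · v/(v + v_s) = 1162 × 1489/1508.5 ≈ 1147.0 Hz.
Drop: f₁ − f₂ = 2f·v·v_s/(v² − v_s²) = 2 × 1162 × 1489 × 19.5/(1489² − 19.5²) ≈ 30.4 Hz.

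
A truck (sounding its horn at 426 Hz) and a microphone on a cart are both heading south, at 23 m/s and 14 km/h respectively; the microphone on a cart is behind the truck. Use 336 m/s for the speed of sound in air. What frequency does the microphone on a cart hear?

14 km/h = 3.889 m/s.
The microphone on a cart is behind, so the truck is moving away from it while the microphone on a cart is moving toward the truck.
With source receding and observer approaching, f' = f · (v + v_o)/(v + v_s).
f' = 426 × (336 + 3.889)/(336 + 23) = 426 × 339.89/359 ≈ 403 Hz.

403 Hz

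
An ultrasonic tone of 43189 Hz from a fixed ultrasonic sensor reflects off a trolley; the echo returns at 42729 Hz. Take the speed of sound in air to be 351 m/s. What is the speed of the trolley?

Double Doppler shift off a moving reflector: f₂ = f₀ · (v + u)/(v − u) (u > 0 toward emitter).
Rearranging, u = v · (f₂ − f₀)/(f₂ + f₀) = 351 × -460/85918 ≈ -1.88 m/s.
So the trolley is moving at 1.88 m/s away from the emitter.

1.88 m/s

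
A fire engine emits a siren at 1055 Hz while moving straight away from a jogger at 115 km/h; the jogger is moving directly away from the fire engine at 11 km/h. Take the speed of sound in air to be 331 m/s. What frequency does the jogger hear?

953 Hz

115 km/h = 31.94 m/s; 11 km/h = 3.056 m/s.
With source receding and observer receding, f' = f · (v − v_o)/(v + v_s).
f' = 1055 × (331 − 3.056)/(331 + 31.94) = 1055 × 327.94/362.94 ≈ 953 Hz.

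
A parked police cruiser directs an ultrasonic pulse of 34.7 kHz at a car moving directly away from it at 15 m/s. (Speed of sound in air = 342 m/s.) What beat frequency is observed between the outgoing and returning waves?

The car first receives the wave as a moving observer: f₁ = f₀ · (v − u)/v = 34.7 × (342 − 15)/342 ≈ 33.18 kHz.
The reflection then acts as a moving source: f₂ = f₁ · v/(v + u) ≈ 31.78 kHz.
Beat frequency (with f₀ = 34700 Hz): |f₂ − f₀| = 2u·f₀/(v + u) = 2 × 15 × 34700/357 ≈ 2916 Hz.

2916 Hz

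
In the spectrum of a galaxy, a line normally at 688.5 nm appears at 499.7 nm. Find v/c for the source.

λ'/λ₀ = 0.7258 < 1 (blueshift), so the source is approaching.
λ'/λ₀ = √((1 − β)/(1 + β)) for an approaching source ⇒ β = (1 − r²)/(1 + r²) with r = λ'/λ₀.
β = (1 − 0.5268)/(1 + 0.5268) ≈ 0.310.

0.310c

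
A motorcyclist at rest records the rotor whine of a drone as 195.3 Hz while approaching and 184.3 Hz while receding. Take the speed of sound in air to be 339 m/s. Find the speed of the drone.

f₁/f₂ = (v + v_s)/(v − v_s), so v_s = v · (f₁ − f₂)/(f₁ + f₂).
v_s = 339 × (195.3 − 184.3)/(195.3 + 184.3) = 339 × 11.0/379.6 ≈ 9.8 m/s.

9.8 m/s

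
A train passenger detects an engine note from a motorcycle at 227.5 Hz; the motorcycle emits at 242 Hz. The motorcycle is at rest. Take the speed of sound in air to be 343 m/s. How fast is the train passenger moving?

f' < f, so the train passenger is receding.
f' = f · (v − v_o)/v ⇒ v_o = v · |f'/f − 1|.
v_o = 343 × |227.5/242 − 1| = 343 × 0.05992 ≈ 20.6 m/s.

20.6 m/s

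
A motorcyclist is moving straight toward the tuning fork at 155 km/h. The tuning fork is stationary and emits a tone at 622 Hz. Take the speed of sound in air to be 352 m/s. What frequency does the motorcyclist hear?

698 Hz

155 km/h = 43.06 m/s.
Only the observer moves, toward the source, so f' = f · (v + v_o)/v.
f' = 622 × (352 + 43.06)/352 = 622 × 395.06/352 ≈ 698 Hz.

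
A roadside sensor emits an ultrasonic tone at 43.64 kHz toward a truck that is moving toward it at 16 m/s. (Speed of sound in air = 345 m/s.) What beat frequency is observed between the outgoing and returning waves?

4245 Hz

At the truck (a moving observer), f₁ = f₀ · (v + u)/v = 43.64 × 361/345 ≈ 45.66 kHz.
The reflection then acts as a moving source: f₂ = f₁ · v/(v − u) ≈ 47.88 kHz.
Beat frequency (with f₀ = 43640 Hz): |f₂ − f₀| = 2u·f₀/(v − u) = 2 × 16 × 43640/329 ≈ 4245 Hz.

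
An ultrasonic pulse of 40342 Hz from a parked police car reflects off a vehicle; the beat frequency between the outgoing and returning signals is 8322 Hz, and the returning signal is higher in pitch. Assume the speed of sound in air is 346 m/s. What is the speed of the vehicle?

32 m/s

Double Doppler shift off a moving reflector: f₂ = f₀ · (v + u)/(v − u) (u > 0 toward emitter).
Returning signal is higher, so f₂ = f₀ + Δf = 40342 + 8322 = 48664 Hz.
Rearranging, u = v · (f₂ − f₀)/(f₂ + f₀) = 346 × 8322/89006 ≈ 32 m/s.
So the vehicle is moving at 32 m/s toward the emitter.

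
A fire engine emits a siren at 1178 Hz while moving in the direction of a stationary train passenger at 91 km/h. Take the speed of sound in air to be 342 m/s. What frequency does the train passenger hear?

91 km/h = 25.28 m/s.
With the source moving toward a stationary observer, f' = f · v/(v − v_s).
f' = 1178 × 342/(342 − 25.28) = 1178 × 342/316.7 ≈ 1272 Hz.

1272 Hz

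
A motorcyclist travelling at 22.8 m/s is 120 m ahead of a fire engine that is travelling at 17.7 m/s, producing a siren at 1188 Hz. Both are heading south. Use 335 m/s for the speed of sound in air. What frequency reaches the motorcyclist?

1169 Hz

The motorcyclist is ahead, so the fire engine is moving toward it while the motorcyclist is moving away from the fire engine.
Both move, so f' = f · (v − v_o)/(v − v_s).
f' = 1188 × (335 − 22.8)/(335 − 17.7) = 1188 × 312.2/317.3 ≈ 1169 Hz.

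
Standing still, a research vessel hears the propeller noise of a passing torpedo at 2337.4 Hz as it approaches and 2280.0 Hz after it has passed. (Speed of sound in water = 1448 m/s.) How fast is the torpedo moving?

18.0 m/s

f₁/f₂ = (v + v_s)/(v − v_s), so v_s = v · (f₁ − f₂)/(f₁ + f₂).
v_s = 1448 × (2337.4 − 2280.0)/(2337.4 + 2280.0) = 1448 × 57.4/4617.4 ≈ 18.0 m/s.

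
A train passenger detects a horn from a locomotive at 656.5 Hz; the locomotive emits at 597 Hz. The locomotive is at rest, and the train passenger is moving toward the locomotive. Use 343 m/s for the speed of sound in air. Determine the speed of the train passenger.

34 m/s

f' = f · (v + v_o)/v ⇒ v_o = v · |f'/f − 1|.
v_o = 343 × |656.5/597 − 1| = 343 × 0.09966 ≈ 34 m/s.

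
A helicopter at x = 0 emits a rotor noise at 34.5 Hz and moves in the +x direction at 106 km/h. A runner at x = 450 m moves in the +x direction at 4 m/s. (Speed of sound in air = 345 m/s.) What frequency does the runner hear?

37.3 Hz

106 km/h = 29.44 m/s.
The observer lies on the +x side, so the source is heading toward the observer and the observer is heading away from the source.
Both move, so f' = f · (v − v_o)/(v − v_s).
f' = 34.5 × (345 − 4)/(345 − 29.44) = 34.5 × 341/315.56 ≈ 37.3 Hz.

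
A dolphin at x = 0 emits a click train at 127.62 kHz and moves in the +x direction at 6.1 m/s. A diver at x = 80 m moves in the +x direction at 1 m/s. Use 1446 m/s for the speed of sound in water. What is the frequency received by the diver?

128.1 kHz

The observer lies on the +x side, so the source is heading toward the observer and the observer is heading away from the source.
Both move, so f' = f · (v − v_o)/(v − v_s).
f' = 127.62 × (1446 − 1)/(1446 − 6.1) = 127.62 × 1445/1439.9 ≈ 128.1 kHz.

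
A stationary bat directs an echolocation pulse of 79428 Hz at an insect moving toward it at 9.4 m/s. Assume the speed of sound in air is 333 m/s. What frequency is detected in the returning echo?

84042 Hz

The insect first receives the wave as a moving observer: f₁ = f₀ · (v + u)/v = 79428 × (333 + 9.4)/333 ≈ 81670 Hz.
The reflection then acts as a moving source: f₂ = f₁ · v/(v − u) ≈ 84042 Hz.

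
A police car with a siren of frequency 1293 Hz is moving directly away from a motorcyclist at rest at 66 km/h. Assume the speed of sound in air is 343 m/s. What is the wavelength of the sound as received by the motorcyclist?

27.9 cm

66 km/h = 18.33 m/s.
With the source moving away from a stationary observer, f' = f · v/(v + v_s).
f' = 1293 × 343/(343 + 18.33) ≈ 1227 Hz.
λ' = v/f' = 343/1227.4 ≈ 27.9 cm.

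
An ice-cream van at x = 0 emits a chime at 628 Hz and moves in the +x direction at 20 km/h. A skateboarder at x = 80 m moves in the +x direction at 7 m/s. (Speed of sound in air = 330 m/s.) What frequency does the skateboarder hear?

20 km/h = 5.556 m/s.
The observer lies on the +x side, so the source is heading toward the observer and the observer is heading away from the source.
With source approaching and observer receding, f' = f · (v − v_o)/(v − v_s).
f' = 628 × (330 − 7)/(330 − 5.556) = 628 × 323/324.44 ≈ 625 Hz.

625 Hz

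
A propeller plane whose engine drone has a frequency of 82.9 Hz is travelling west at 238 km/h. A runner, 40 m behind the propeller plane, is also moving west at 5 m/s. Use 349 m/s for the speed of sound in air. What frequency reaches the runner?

71 Hz

238 km/h = 66.11 m/s.
The runner is behind, so the propeller plane is moving away from it while the runner is moving toward the propeller plane.
Both move, so f' = f · (v + v_o)/(v + v_s).
f' = 82.9 × (349 + 5)/(349 + 66.11) = 82.9 × 354/415.11 ≈ 71 Hz.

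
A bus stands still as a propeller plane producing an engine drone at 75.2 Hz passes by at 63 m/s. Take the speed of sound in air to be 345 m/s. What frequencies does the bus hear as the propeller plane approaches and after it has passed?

Approaching: f₁ = f · v/(v − v_s) = 75.2 × 345/282 ≈ 92 Hz.
Receding: f₂ = f · v/(v + v_s) = 75.2 × 345/408 ≈ 64 Hz.

92 Hz approaching; 64 Hz receding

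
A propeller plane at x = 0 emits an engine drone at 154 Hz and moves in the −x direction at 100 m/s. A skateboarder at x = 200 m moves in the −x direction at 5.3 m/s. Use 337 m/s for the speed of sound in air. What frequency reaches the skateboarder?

The observer lies on the +x side, so the source is heading away from the observer and the observer is heading toward the source.
With source receding and observer approaching, f' = f · (v + v_o)/(v + v_s).
f' = 154 × (337 + 5.3)/(337 + 100) = 154 × 342.3/437 ≈ 121 Hz.

121 Hz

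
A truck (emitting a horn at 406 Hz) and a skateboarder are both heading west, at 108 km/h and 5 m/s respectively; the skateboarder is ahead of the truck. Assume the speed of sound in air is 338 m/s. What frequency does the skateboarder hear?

439 Hz

108 km/h = 30 m/s.
The skateboarder is ahead, so the truck is moving toward it while the skateboarder is moving away from the truck.
With source approaching and observer receding, f' = f · (v − v_o)/(v − v_s).
f' = 406 × (338 − 5)/(338 − 30) = 406 × 333/308 ≈ 439 Hz.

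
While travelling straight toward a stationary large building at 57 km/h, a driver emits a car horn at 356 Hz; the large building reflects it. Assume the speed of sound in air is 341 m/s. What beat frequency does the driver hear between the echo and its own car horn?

34.7 Hz

57 km/h = 15.83 m/s.
The large building receives the sound from a moving source: f₁ = f₀ · v/(v − v_e) = 356 × 341/325.17 ≈ 373.3 Hz.
On the return leg the driver is a moving observer: f₂ = f₁ · (v + v_e)/v = 373.3 × 356.83/341 ≈ 390.7 Hz.
Beat against the emitted tone: |f₂ − f₀| = 2v_e·f₀/(v − v_e) = 2 × 15.83 × 356/325.17 ≈ 34.7 Hz.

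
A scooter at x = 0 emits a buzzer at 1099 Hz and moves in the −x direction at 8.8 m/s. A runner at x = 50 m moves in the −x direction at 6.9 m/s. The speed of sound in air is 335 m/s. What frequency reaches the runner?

The observer lies on the +x side, so the source is heading away from the observer and the observer is heading toward the source.
General Doppler shift: f' = f · (v + v_o)/(v + v_s).
f' = 1099 × (335 + 6.9)/(335 + 8.8) = 1099 × 341.9/343.8 ≈ 1093 Hz.

1093 Hz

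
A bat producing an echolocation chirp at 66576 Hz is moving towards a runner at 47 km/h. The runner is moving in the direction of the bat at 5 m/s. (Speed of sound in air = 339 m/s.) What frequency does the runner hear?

47 km/h = 13.06 m/s.
General Doppler shift: f' = f · (v + v_o)/(v − v_s).
f' = 66576 × (339 + 5)/(339 − 13.06) = 66576 × 344/325.94 ≈ 70264 Hz.

70264 Hz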